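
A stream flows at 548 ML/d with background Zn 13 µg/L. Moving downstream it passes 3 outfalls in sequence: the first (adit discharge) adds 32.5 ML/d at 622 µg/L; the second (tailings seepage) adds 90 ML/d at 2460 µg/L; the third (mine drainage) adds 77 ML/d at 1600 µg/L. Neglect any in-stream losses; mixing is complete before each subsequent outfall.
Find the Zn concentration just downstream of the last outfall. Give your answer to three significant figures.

498 µg/L

Outfall 1: combined Q = 580.5 ML/d; C = (548.0·13.00 + 32.50·622.0)/580.5 = 47.10 µg/L.
Outfall 2: combined Q = 670.5 ML/d; C = (580.5·47.10 + 90.00·2460)/670.5 = 371.0 µg/L.
Outfall 3: combined Q = 747.5 ML/d; C = (670.5·371.0 + 77.00·1600)/747.5 = 497.6 µg/L.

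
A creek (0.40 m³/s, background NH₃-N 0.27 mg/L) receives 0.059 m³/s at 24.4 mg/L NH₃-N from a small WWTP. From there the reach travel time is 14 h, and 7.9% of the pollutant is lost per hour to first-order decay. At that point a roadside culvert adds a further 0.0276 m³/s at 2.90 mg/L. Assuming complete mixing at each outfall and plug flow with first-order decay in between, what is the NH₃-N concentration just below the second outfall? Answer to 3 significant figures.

1.17 mg/L

Mixed concentration C = ΣQC/ΣQ = (0.4000·0.2700 + 0.05900·24.40) / 0.4590 = 1.548/0.4590 = 3.372 mg/L; combined flow 0.4590 m³/s.
7.9%/h lost → k = −ln(1 − 0.079) = 0.08230 h⁻¹.
Decay over the reach: 3.372·exp(−kt) = 3.372·0.3160 = 1.065 mg/L.
At the second outfall, C = (0.4590·1.065 + 0.02760·2.900) / (0.4590 + 0.02760) = 1.169 mg/L.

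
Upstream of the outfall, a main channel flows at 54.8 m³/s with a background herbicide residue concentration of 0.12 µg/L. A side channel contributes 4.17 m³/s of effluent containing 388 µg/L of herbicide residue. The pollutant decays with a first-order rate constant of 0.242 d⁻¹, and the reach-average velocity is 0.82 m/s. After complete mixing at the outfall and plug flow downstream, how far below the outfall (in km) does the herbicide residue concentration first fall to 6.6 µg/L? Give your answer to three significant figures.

418 km

Mass balance: C = (54.80·0.1200 + 4.170·388.0) / 58.97 = 1625/58.97 = 27.55 µg/L.
Set 27.55·exp(−k·t) = 6.6 → t = ln(27.55/6.6)/k = 510100 s = 141.7 h.
Distance = v·t = 0.82·510100 = 418300 m = 418.3 km.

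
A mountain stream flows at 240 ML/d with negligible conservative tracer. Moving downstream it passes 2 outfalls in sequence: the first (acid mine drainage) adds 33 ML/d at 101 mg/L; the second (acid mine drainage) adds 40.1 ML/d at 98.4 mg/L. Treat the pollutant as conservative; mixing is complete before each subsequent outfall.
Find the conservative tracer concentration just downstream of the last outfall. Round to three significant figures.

23.2 mg/L

After outfall 1: Q = 240.0 + 33.00 = 273.0 ML/d; C = (240.0·0 + 33.00·101.0)/273.0 = 12.21 mg/L.
After outfall 2: Q = 273.0 + 40.10 = 313.1 ML/d; C = (273.0·12.21 + 40.10·98.40)/313.1 = 23.25 mg/L.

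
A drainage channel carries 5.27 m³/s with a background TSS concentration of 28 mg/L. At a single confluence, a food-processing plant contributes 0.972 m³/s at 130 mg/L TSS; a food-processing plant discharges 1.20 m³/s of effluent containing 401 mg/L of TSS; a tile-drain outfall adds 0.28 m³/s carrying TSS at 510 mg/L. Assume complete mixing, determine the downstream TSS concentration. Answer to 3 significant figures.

After mixing, C = (5.270·28.00 + 0.9720·130.0 + 1.200·401.0 + 0.2800·510.0) / 7.722 = 897.9/7.722 = 116.3 mg/L.

116 mg/L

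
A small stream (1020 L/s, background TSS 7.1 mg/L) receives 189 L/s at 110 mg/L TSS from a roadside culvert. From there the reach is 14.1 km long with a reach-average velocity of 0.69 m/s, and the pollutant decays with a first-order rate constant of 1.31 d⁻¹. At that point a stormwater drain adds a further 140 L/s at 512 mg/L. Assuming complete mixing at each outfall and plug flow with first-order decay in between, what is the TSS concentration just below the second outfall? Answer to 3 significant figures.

68.4 mg/L

Conservation of mass: C = (1020·7.100 + 189.0·110.0) / 1209 = 28030/1209 = 23.19 mg/L; combined flow 1209 L/s.
Travel time t = 14.1·1000 / 0.69 = 20430 s = 5.676 h.
After decay, C = 23.19 × e^(−kt) = 23.19 × 0.7336 = 17.01 mg/L.
Second outfall: C = (1209·17.01 + 140.0·512.0)/1349 = 68.38 mg/L.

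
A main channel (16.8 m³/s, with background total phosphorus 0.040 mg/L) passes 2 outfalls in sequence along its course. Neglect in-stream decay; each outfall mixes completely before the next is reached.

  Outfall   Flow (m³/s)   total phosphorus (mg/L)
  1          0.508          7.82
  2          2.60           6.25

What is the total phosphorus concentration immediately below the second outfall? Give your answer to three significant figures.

Outfall 1: combined Q = 17.31 m³/s; C = (16.80·0.04000 + 0.5080·7.820)/17.31 = 0.2683 mg/L.
Outfall 2: combined Q = 19.91 m³/s; C = (17.31·0.2683 + 2.600·6.250)/19.91 = 1.050 mg/L.

1.05 mg/L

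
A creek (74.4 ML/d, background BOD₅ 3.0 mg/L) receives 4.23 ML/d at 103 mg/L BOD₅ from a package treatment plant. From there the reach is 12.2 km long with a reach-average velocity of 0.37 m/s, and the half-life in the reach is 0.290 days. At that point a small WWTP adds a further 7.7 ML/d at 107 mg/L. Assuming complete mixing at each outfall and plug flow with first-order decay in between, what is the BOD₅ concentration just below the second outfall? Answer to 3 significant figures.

Mass balance: C = (74.40·3.000 + 4.230·103.0) / 78.63 = 658.9/78.63 = 8.380 mg/L; combined flow 78.63 ML/d.
Travel time t = 12.2·1000 / 0.37 = 32970 s = 9.159 h.
Half-life 0.290 d → k = ln 2 / 0.290 = 2.390 d⁻¹.
First-order decay: C = 8.380·exp(−k·t) = 8.380·0.4017 = 3.366 mg/L.
At the second outfall, C = (78.63·3.366 + 7.700·107.0) / (78.63 + 7.700) = 12.61 mg/L.

12.6 mg/L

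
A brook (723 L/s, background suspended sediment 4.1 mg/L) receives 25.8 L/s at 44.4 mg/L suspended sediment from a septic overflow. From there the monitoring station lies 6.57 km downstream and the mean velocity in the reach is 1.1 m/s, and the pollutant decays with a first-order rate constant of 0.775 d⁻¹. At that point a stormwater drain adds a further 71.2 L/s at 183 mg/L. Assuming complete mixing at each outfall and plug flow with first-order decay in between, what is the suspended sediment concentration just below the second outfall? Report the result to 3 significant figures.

Mixed concentration C = ΣQC/ΣQ = (723.0·4.100 + 25.80·44.40) / 748.8 = 4110/748.8 = 5.489 mg/L; combined flow 748.8 L/s.
Travel time t = 6.57·1000 / 1.1 = 5973 s = 1.659 h.
Applying C = C₀e^(−kt): 5.489 × 0.9478 = 5.202 mg/L.
At the second outfall, C = (748.8·5.202 + 71.20·183.0) / (748.8 + 71.20) = 20.64 mg/L.

20.6 mg/L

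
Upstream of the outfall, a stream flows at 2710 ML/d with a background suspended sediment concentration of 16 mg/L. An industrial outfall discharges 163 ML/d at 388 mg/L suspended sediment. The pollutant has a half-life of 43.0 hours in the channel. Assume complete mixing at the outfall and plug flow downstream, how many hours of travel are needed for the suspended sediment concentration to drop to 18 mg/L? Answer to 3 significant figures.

44.9 h

Mixed concentration C = ΣQC/ΣQ = (2710·16.00 + 163.0·388.0) / 2873 = 106600/2873 = 37.11 mg/L.
Half-life 43.0 h → k = ln 2 / 43.0 = 0.01612 h⁻¹ = 0.3869 d⁻¹.
37.11·exp(−k·t) = 18 → t = ln(37.11/18)/k = 161600 s = 44.88 h.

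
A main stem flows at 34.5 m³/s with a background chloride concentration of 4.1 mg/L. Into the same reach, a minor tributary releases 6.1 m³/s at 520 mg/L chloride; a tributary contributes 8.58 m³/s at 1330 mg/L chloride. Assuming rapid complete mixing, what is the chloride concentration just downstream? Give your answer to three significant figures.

299 mg/L

Mixed concentration C = ΣQC/ΣQ = (34.50·4.100 + 6.100·520.0 + 8.580·1330) / 49.18 = 14720/49.18 = 299.4 mg/L.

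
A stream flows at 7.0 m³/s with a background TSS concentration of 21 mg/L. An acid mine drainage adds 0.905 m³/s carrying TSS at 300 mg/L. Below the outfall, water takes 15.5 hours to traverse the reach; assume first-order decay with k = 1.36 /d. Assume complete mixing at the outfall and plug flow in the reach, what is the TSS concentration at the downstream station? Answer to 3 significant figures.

Flow-weighted average: C = (7.000·21.00 + 0.9050·300.0) / 7.905 = 418.5/7.905 = 52.94 mg/L.
After decay, C = 52.94 × e^(−kt) = 52.94 × 0.4155 = 22.00 mg/L.

22.0 mg/L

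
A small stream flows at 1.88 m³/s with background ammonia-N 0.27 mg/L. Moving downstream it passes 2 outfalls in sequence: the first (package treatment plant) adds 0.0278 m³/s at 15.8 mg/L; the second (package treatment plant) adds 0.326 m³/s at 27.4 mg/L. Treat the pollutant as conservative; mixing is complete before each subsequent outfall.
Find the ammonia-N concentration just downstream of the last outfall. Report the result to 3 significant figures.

4.42 mg/L

Below outfall 1: Q → 1.908 m³/s, C = (1.880·0.2700 + 0.02780·15.80)/1.908 = 0.4963 mg/L.
Below outfall 2: Q → 2.234 m³/s, C = (1.908·0.4963 + 0.3260·27.40)/2.234 = 4.423 mg/L.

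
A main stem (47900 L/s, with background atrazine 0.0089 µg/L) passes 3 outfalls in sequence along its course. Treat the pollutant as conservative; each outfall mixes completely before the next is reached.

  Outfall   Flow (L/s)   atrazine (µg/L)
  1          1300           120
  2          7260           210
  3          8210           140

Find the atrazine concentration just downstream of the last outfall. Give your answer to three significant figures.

Outfall 1: combined Q = 49200 L/s; C = (47900·0.008900 + 1300·120.0)/49200 = 3.179 µg/L.
Outfall 2: combined Q = 56460 L/s; C = (49200·3.179 + 7260·210.0)/56460 = 29.77 µg/L.
Outfall 3: combined Q = 64670 L/s; C = (56460·29.77 + 8210·140.0)/64670 = 43.77 µg/L.

43.8 µg/L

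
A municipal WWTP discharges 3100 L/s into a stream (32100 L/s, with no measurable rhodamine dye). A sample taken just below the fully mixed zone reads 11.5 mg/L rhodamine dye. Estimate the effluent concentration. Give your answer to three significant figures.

131 mg/L

Mass balance: 32100·0 + 3100·Cₑ = 35200·11.50
→ Cₑ = (35200·11.50 − 32100·0) / 3100 = 130.6 mg/L.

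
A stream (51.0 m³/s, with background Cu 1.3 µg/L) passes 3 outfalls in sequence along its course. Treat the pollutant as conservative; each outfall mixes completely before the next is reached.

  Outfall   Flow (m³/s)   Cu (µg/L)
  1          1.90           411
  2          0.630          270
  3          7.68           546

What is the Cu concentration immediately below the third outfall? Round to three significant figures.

Outfall 1: combined Q = 52.90 m³/s; C = (51.00·1.300 + 1.900·411.0)/52.90 = 16.02 µg/L.
Outfall 2: combined Q = 53.53 m³/s; C = (52.90·16.02 + 0.6300·270.0)/53.53 = 19.00 µg/L.
Outfall 3: combined Q = 61.21 m³/s; C = (53.53·19.00 + 7.680·546.0)/61.21 = 85.13 µg/L.

85.1 µg/L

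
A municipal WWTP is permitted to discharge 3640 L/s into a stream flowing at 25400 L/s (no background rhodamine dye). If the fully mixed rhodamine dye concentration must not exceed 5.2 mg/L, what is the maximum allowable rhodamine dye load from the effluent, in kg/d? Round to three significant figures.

13000 kg/d

Mass balance at the limit: 25400·0 + 3640·Cₑ = 29040·5.2 → Cₑ = 41.49 mg/L.
3640 L/s = 3.640 m³/s. Load = 3.640 m³/s × 41.49 g/m³ × 86 400 s/d = 13050 kg/d.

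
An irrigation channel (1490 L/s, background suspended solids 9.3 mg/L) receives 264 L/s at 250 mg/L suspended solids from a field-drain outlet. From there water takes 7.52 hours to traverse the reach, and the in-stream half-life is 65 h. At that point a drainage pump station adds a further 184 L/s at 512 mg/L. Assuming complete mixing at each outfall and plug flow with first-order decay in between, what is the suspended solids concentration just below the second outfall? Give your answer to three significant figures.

86.6 mg/L

Conservation of mass: C = (1490·9.300 + 264.0·250.0) / 1754 = 79860/1754 = 45.53 mg/L; combined flow 1754 L/s.
Half-life 65 h → k = ln 2 / 65 = 0.01066 h⁻¹ = 0.2559 d⁻¹.
After decay, C = 45.53 × e^(−kt) = 45.53 × 0.9229 = 42.02 mg/L.
Second outfall: C = (1754·42.02 + 184.0·512.0)/1938 = 86.64 mg/L.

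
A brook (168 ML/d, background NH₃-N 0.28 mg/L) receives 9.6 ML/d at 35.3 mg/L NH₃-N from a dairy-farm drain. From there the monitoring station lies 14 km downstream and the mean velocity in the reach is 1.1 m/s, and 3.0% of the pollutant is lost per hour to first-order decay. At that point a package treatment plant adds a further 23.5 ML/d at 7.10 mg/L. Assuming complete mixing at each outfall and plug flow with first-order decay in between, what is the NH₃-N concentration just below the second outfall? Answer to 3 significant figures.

Mass balance: C = (168.0·0.2800 + 9.600·35.30) / 177.6 = 385.9/177.6 = 2.173 mg/L; combined flow 177.6 ML/d.
Travel time t = 14·1000 / 1.1 = 12730 s = 3.535 h.
3.0%/h lost → k = −ln(1 − 0.03) = 0.03046 h⁻¹.
Decay over the reach: 2.173·exp(−kt) = 2.173·0.8979 = 1.951 mg/L.
Second outfall: C = (177.6·1.951 + 23.50·7.100)/201.1 = 2.553 mg/L.

2.55 mg/L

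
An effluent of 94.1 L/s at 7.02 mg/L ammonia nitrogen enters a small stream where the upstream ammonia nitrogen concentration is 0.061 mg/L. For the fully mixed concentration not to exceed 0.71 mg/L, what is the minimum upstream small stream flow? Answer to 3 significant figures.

915 L/s

Set C_mix = 0.71: (Q·0.06100 + 94.10·7.020) / (Q + 94.10) = 0.71
→ Q = 94.10·(7.020 − 0.71)/(0.71 − 0.06100) = 914.9 L/s.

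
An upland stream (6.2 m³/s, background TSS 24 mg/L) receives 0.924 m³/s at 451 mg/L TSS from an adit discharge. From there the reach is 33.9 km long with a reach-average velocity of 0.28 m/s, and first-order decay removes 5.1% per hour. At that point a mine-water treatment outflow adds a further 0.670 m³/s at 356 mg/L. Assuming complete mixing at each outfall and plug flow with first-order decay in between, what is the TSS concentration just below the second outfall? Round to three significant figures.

43.1 mg/L

Conservation of mass: C = (6.200·24.00 + 0.9240·451.0) / 7.124 = 565.5/7.124 = 79.38 mg/L; combined flow 7.124 m³/s.
Travel time t = 33.9·1000 / 0.28 = 121100 s = 33.63 h.
5.1%/h lost → k = −ln(1 − 0.051) = 0.05235 h⁻¹.
After decay, C = 79.38 × e^(−kt) = 79.38 × 0.1720 = 13.65 mg/L.
Second outfall: C = (7.124·13.65 + 0.6700·356.0)/7.794 = 43.08 mg/L.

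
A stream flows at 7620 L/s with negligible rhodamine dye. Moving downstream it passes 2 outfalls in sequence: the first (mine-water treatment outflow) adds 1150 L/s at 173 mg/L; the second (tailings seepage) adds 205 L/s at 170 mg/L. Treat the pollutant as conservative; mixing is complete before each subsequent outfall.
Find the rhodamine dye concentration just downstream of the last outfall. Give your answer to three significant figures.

26.1 mg/L

Below outfall 1: Q → 8770 L/s, C = (7620·0 + 1150·173.0)/8770 = 22.69 mg/L.
Below outfall 2: Q → 8975 L/s, C = (8770·22.69 + 205.0·170.0)/8975 = 26.05 mg/L.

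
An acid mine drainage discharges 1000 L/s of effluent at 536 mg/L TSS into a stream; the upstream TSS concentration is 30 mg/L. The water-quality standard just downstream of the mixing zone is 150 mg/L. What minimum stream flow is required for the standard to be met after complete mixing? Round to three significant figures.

Set C_mix = 150: (Q·30.00 + 1000·536.0) / (Q + 1000) = 150
→ Q = 1000·(536.0 − 150)/(150 − 30.00) = 3217 L/s.

3220 L/s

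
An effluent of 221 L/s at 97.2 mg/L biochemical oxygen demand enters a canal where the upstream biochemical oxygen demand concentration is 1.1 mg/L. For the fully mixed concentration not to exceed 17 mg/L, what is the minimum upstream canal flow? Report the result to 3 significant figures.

Set C_mix = 17: (Q·1.100 + 221.0·97.20) / (Q + 221.0) = 17
→ Q = 221.0·(97.20 − 17)/(17 − 1.100) = 1115 L/s.

1110 L/s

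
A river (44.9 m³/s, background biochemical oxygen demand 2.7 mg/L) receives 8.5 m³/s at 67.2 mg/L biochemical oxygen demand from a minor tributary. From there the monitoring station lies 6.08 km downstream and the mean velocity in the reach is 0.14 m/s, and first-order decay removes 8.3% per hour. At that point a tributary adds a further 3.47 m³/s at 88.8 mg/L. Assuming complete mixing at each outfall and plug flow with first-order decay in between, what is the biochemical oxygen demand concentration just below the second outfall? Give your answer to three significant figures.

Flow-weighted average: C = (44.90·2.700 + 8.500·67.20) / 53.40 = 692.4/53.40 = 12.97 mg/L; combined flow 53.40 m³/s.
Travel time t = 6.08·1000 / 0.14 = 43430 s = 12.06 h.
8.3%/h lost → k = −ln(1 − 0.083) = 0.08665 h⁻¹.
Applying C = C₀e^(−kt): 12.97 × 0.3516 = 4.559 mg/L.
At the second outfall, C = (53.40·4.559 + 3.470·88.80) / (53.40 + 3.470) = 9.699 mg/L.

9.70 mg/L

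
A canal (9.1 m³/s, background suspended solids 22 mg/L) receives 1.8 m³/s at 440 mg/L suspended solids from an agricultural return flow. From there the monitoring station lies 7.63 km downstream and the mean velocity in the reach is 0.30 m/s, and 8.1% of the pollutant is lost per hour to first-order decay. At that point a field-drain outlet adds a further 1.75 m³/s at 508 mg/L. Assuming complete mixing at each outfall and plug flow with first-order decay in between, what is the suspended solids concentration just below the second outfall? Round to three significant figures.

After mixing, C = (9.100·22.00 + 1.800·440.0) / 10.90 = 992.2/10.90 = 91.03 mg/L; combined flow 10.90 m³/s.
Travel time t = 7.63·1000 / 0.30 = 25430 s = 7.065 h.
8.1%/h lost → k = −ln(1 − 0.081) = 0.08447 h⁻¹.
After decay, C = 91.03 × e^(−kt) = 91.03 × 0.5506 = 50.12 mg/L.
Second outfall: C = (10.90·50.12 + 1.750·508.0)/12.65 = 113.5 mg/L.

113 mg/L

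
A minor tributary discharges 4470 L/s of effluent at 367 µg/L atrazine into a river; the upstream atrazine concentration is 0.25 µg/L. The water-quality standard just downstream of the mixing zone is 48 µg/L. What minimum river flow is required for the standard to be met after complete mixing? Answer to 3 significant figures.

Set C_mix = 48: (Q·0.2500 + 4470·367.0) / (Q + 4470) = 48
→ Q = 4470·(367.0 − 48)/(48 − 0.2500) = 29860 L/s.

29900 L/s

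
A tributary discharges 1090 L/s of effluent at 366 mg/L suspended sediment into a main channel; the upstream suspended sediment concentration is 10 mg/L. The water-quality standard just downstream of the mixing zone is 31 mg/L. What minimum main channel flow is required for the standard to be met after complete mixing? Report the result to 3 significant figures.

17400 L/s

Set C_mix = 31: (Q·10.00 + 1090·366.0) / (Q + 1090) = 31
→ Q = 1090·(366.0 − 31)/(31 − 10.00) = 17390 L/s.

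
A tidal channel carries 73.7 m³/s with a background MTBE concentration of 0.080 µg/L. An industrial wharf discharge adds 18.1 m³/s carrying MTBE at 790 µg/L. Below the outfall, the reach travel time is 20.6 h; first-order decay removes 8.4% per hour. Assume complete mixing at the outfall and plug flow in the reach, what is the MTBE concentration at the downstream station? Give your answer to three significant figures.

Mixed concentration C = ΣQC/ΣQ = (73.70·0.08000 + 18.10·790.0) / 91.80 = 14300/91.80 = 155.8 µg/L.
8.4%/h lost → k = −ln(1 − 0.084) = 0.08774 h⁻¹.
After decay, C = 155.8 × e^(−kt) = 155.8 × 0.1641 = 25.57 µg/L.

25.6 µg/L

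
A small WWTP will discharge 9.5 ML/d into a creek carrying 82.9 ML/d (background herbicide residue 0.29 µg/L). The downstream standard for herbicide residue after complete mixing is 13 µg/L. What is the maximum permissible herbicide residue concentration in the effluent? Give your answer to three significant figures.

124 µg/L

At the limit, (Qr·Cr + Qe·Cₑ)/(Qr + Qe) = 13:
Cₑ = (92.40·13 − 82.90·0.2900) / 9.500 = 123.9 µg/L.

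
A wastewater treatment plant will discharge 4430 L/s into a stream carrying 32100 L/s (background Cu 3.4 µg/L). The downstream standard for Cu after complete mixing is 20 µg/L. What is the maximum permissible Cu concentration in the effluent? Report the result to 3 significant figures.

At the limit, (Qr·Cr + Qe·Cₑ)/(Qr + Qe) = 20:
Cₑ = (36530·20 − 32100·3.400) / 4430 = 140.3 µg/L.

140 µg/L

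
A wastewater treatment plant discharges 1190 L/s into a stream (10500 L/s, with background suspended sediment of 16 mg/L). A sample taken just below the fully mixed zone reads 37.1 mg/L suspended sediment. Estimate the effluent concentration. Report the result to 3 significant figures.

Mass balance: 10500·16.00 + 1190·Cₑ = 11690·37.10
→ Cₑ = (11690·37.10 − 10500·16.00) / 1190 = 223.3 mg/L.

223 mg/L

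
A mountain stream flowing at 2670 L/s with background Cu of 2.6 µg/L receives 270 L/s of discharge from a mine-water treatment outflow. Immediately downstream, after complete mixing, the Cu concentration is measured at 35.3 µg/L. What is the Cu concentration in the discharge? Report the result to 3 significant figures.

359 µg/L

Mass balance: 2670·2.600 + 270.0·Cₑ = 2940·35.30
→ Cₑ = (2940·35.30 − 2670·2.600) / 270.0 = 358.7 µg/L.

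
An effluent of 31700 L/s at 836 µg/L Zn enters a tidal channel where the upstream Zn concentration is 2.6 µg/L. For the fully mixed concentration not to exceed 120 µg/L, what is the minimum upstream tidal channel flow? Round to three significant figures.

Set C_mix = 120: (Q·2.600 + 31700·836.0) / (Q + 31700) = 120
→ Q = 31700·(836.0 − 120)/(120 − 2.600) = 193300 L/s.

193000 L/s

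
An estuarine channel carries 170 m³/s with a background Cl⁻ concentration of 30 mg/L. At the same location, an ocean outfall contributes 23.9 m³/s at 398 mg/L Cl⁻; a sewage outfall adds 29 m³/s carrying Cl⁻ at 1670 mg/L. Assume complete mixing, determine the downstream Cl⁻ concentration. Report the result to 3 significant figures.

Flow-weighted average: C = (170.0·30.00 + 23.90·398.0 + 29.00·1670) / 222.9 = 63040/222.9 = 282.8 mg/L.

283 mg/L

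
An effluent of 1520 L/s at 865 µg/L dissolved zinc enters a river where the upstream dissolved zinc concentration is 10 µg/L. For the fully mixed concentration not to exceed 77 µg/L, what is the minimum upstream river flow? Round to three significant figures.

Set C_mix = 77: (Q·10.00 + 1520·865.0) / (Q + 1520) = 77
→ Q = 1520·(865.0 − 77)/(77 − 10.00) = 17880 L/s.

17900 L/s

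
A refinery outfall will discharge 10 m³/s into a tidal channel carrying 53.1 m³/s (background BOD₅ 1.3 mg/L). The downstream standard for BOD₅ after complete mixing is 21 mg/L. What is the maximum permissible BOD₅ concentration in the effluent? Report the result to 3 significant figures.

At the limit, (Qr·Cr + Qe·Cₑ)/(Qr + Qe) = 21:
Cₑ = (63.10·21 − 53.10·1.300) / 10.00 = 125.6 mg/L.

126 mg/L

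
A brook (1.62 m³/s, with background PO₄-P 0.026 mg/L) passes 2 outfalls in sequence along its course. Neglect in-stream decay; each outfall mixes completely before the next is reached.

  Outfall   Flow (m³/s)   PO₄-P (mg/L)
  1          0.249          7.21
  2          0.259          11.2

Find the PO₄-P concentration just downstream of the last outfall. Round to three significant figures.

Below outfall 1: Q → 1.869 m³/s, C = (1.620·0.02600 + 0.2490·7.210)/1.869 = 0.9831 mg/L.
Below outfall 2: Q → 2.128 m³/s, C = (1.869·0.9831 + 0.2590·11.20)/2.128 = 2.227 mg/L.

2.23 mg/L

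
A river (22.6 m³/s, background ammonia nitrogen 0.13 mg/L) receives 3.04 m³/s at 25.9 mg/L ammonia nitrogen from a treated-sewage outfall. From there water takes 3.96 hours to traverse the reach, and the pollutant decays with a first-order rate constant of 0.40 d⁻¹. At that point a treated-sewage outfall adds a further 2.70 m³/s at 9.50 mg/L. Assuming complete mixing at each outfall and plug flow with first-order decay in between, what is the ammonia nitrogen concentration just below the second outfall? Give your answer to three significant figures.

Flow-weighted average: C = (22.60·0.1300 + 3.040·25.90) / 25.64 = 81.67/25.64 = 3.185 mg/L; combined flow 25.64 m³/s.
Applying C = C₀e^(−kt): 3.185 × 0.9361 = 2.982 mg/L.
At the second outfall, C = (25.64·2.982 + 2.700·9.500) / (25.64 + 2.700) = 3.603 mg/L.

3.60 mg/L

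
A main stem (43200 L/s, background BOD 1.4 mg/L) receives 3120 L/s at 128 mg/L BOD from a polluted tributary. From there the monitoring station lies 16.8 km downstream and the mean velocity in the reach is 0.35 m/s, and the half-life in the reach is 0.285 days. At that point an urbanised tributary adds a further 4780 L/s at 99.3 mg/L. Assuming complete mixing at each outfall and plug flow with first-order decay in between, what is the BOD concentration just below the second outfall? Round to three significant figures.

11.6 mg/L

Mass balance: C = (43200·1.400 + 3120·128.0) / 46320 = 459800/46320 = 9.927 mg/L; combined flow 46320 L/s.
Travel time t = 16.8·1000 / 0.35 = 48000 s = 13.33 h.
Half-life 0.285 d → k = ln 2 / 0.285 = 2.432 d⁻¹.
Applying C = C₀e^(−kt): 9.927 × 0.2589 = 2.571 mg/L.
At the second outfall, C = (46320·2.571 + 4780·99.30) / (46320 + 4780) = 11.62 mg/L.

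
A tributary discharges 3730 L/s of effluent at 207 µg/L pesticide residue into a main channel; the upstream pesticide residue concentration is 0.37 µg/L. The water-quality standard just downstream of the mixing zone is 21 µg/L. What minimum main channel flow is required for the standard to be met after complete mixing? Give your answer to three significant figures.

Set C_mix = 21: (Q·0.3700 + 3730·207.0) / (Q + 3730) = 21
→ Q = 3730·(207.0 − 21)/(21 − 0.3700) = 33630 L/s.

33600 L/s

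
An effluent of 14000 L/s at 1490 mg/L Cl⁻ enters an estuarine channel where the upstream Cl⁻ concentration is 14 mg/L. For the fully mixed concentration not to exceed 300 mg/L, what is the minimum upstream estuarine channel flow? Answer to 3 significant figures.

58300 L/s

Set C_mix = 300: (Q·14.00 + 14000·1490) / (Q + 14000) = 300
→ Q = 14000·(1490 − 300)/(300 − 14.00) = 58250 L/s.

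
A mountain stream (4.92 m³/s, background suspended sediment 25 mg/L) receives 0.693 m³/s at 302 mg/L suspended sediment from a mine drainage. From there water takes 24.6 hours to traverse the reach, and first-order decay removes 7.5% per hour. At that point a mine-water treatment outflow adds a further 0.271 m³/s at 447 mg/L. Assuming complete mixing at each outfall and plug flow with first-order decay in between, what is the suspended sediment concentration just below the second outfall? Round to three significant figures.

Mixed concentration C = ΣQC/ΣQ = (4.920·25.00 + 0.6930·302.0) / 5.613 = 332.3/5.613 = 59.20 mg/L; combined flow 5.613 m³/s.
7.5%/h lost → k = −ln(1 − 0.075) = 0.07796 h⁻¹.
After decay, C = 59.20 × e^(−kt) = 59.20 × 0.1469 = 8.698 mg/L.
Second outfall: C = (5.613·8.698 + 0.2710·447.0)/5.884 = 28.88 mg/L.

28.9 mg/L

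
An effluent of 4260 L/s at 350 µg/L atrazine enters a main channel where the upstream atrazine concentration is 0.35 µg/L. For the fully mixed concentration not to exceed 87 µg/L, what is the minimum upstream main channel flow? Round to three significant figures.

Set C_mix = 87: (Q·0.3500 + 4260·350.0) / (Q + 4260) = 87
→ Q = 4260·(350.0 − 87)/(87 − 0.3500) = 12930 L/s.

12900 L/s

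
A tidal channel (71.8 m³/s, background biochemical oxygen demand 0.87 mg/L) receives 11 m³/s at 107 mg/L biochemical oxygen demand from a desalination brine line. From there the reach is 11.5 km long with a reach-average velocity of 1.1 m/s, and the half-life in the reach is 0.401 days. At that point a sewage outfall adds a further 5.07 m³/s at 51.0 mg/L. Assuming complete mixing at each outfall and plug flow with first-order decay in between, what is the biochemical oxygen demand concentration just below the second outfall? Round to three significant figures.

Mass balance: C = (71.80·0.8700 + 11.00·107.0) / 82.80 = 1239/82.80 = 14.97 mg/L; combined flow 82.80 m³/s.
Travel time t = 11.5·1000 / 1.1 = 10450 s = 2.904 h.
Half-life 0.401 d → k = ln 2 / 0.401 = 1.729 d⁻¹.
Applying C = C₀e^(−kt): 14.97 × 0.8113 = 12.14 mg/L.
Second outfall: C = (82.80·12.14 + 5.070·51.00)/87.87 = 14.39 mg/L.

14.4 mg/L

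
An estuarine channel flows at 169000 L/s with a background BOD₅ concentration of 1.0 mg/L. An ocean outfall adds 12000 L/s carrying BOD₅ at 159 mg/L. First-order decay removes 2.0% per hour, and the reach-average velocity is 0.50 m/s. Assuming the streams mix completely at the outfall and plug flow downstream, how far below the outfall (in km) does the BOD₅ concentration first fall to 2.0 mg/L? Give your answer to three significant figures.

Flow-weighted average: C = (169000·1.000 + 12000·159.0) / 181000 = 2077000/181000 = 11.48 mg/L.
2.0%/h lost → k = −ln(1 − 0.02) = 0.02020 h⁻¹.
Set 11.48·exp(−k·t) = 2.0 → t = ln(11.48/2.0)/k = 311300 s = 86.48 h.
Distance = v·t = 0.50·311300 = 155700 m = 155.7 km.

156 km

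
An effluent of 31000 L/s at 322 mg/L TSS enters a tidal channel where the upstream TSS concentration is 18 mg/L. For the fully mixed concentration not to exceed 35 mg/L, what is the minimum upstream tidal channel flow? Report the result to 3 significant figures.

523000 L/s

Set C_mix = 35: (Q·18.00 + 31000·322.0) / (Q + 31000) = 35
→ Q = 31000·(322.0 − 35)/(35 − 18.00) = 523400 L/s.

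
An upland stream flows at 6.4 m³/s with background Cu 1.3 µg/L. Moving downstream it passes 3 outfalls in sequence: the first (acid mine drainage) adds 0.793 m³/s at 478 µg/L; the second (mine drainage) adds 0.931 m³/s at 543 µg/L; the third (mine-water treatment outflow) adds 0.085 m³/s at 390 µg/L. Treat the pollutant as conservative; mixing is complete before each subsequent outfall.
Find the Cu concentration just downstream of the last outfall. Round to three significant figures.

113 µg/L

Outfall 1: combined Q = 7.193 m³/s; C = (6.400·1.300 + 0.7930·478.0)/7.193 = 53.85 µg/L.
Outfall 2: combined Q = 8.124 m³/s; C = (7.193·53.85 + 0.9310·543.0)/8.124 = 109.9 µg/L.
Outfall 3: combined Q = 8.209 m³/s; C = (8.124·109.9 + 0.08500·390.0)/8.209 = 112.8 µg/L.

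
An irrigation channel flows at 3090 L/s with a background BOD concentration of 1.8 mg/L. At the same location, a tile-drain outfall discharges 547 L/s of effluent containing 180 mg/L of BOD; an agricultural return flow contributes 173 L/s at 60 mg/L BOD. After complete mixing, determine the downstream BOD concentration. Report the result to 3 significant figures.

30.0 mg/L

Conservation of mass: C = (3090·1.800 + 547.0·180.0 + 173.0·60.00) / 3810 = 114400/3810 = 30.03 mg/L.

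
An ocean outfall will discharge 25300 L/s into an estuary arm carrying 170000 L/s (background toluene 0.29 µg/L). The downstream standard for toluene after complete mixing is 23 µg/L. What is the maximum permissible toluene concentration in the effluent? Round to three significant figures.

At the limit, (Qr·Cr + Qe·Cₑ)/(Qr + Qe) = 23:
Cₑ = (195300·23 − 170000·0.2900) / 25300 = 175.6 µg/L.

176 µg/L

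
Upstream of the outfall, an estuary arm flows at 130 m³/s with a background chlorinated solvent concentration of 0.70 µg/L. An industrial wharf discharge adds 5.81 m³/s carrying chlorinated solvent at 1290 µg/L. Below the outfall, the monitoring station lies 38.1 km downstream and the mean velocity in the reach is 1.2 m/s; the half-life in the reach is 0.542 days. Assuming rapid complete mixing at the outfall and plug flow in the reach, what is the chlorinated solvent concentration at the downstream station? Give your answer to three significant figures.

34.9 µg/L

Mass balance: C = (130.0·0.7000 + 5.810·1290) / 135.8 = 7586/135.8 = 55.86 µg/L.
Travel time t = 38.1·1000 / 1.2 = 31750 s = 8.819 h.
Half-life 0.542 d → k = ln 2 / 0.542 = 1.279 d⁻¹.
First-order decay: C = 55.86·exp(−k·t) = 55.86·0.6250 = 34.91 µg/L.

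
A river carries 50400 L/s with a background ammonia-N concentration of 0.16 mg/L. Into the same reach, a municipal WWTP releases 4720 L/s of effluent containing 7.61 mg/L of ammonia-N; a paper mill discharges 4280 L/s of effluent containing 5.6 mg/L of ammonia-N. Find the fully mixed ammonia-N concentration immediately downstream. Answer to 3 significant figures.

1.14 mg/L

Conservation of mass: C = (50400·0.1600 + 4720·7.610 + 4280·5.600) / 59400 = 67950/59400 = 1.144 mg/L.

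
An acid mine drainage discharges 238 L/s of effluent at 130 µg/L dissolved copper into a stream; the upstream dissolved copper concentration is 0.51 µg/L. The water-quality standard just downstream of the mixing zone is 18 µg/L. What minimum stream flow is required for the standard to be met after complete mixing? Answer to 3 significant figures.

1520 L/s

Set C_mix = 18: (Q·0.5100 + 238.0·130.0) / (Q + 238.0) = 18
→ Q = 238.0·(130.0 − 18)/(18 − 0.5100) = 1524 L/s.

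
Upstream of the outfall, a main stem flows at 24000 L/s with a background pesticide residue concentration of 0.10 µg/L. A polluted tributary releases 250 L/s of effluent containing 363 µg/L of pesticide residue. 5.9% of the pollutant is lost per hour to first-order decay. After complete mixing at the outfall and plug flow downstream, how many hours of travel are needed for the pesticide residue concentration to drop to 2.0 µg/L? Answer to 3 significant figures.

10.7 h

After mixing, C = (24000·0.1000 + 250.0·363.0) / 24250 = 93150/24250 = 3.841 µg/L.
5.9%/h lost → k = −ln(1 − 0.059) = 0.06081 h⁻¹.
3.841·exp(−k·t) = 2.0 → t = ln(3.841/2.0)/k = 38640 s = 10.73 h.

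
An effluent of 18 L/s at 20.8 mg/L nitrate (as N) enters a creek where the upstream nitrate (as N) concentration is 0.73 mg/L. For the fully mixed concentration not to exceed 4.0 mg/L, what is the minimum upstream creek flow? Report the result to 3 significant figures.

92.5 L/s

Set C_mix = 4.0: (Q·0.7300 + 18.00·20.80) / (Q + 18.00) = 4.0
→ Q = 18.00·(20.80 − 4.0)/(4.0 − 0.7300) = 92.48 L/s.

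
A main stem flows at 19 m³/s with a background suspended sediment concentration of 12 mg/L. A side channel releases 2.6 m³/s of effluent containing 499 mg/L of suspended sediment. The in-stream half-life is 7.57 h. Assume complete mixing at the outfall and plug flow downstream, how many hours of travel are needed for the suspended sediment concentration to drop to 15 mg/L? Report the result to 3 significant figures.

16.9 h

Conservation of mass: C = (19.00·12.00 + 2.600·499.0) / 21.60 = 1525/21.60 = 70.62 mg/L.
Half-life 7.57 h → k = ln 2 / 7.57 = 0.09157 h⁻¹ = 2.198 d⁻¹.
70.62·exp(−k·t) = 15 → t = ln(70.62/15)/k = 60910 s = 16.92 h.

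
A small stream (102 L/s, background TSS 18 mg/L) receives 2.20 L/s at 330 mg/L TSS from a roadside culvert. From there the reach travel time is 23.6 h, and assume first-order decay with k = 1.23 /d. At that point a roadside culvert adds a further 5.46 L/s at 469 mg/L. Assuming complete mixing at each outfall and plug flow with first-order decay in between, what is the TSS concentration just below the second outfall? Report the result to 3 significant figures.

After mixing, C = (102.0·18.00 + 2.200·330.0) / 104.2 = 2562/104.2 = 24.59 mg/L; combined flow 104.2 L/s.
Decay over the reach: 24.59·exp(−kt) = 24.59·0.2983 = 7.336 mg/L.
At the second outfall, C = (104.2·7.336 + 5.460·469.0) / (104.2 + 5.460) = 30.32 mg/L.

30.3 mg/L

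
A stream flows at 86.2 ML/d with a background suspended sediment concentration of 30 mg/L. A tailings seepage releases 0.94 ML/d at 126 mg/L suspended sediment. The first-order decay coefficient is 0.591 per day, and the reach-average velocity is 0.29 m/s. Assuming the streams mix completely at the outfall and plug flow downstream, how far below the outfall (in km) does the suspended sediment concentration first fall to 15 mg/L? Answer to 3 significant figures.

Conservation of mass: C = (86.20·30.00 + 0.9400·126.0) / 87.14 = 2704/87.14 = 31.04 mg/L.
Set 31.04·exp(−k·t) = 15 → t = ln(31.04/15)/k = 106300 s = 29.53 h.
Distance = v·t = 0.29·106300 = 30830 m = 30.83 km.

30.8 km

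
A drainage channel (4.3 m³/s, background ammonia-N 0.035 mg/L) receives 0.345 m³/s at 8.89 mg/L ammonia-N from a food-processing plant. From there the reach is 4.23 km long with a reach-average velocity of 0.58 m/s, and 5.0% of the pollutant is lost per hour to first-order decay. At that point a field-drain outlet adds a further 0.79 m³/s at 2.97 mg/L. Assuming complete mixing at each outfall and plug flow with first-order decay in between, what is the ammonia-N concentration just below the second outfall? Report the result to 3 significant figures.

0.965 mg/L

Mixed concentration C = ΣQC/ΣQ = (4.300·0.03500 + 0.3450·8.890) / 4.645 = 3.218/4.645 = 0.6927 mg/L; combined flow 4.645 m³/s.
Travel time t = 4.23·1000 / 0.58 = 7293 s = 2.026 h.
5.0%/h lost → k = −ln(1 − 0.05) = 0.05129 h⁻¹.
After decay, C = 0.6927 × e^(−kt) = 0.6927 × 0.9013 = 0.6243 mg/L.
Second outfall: C = (4.645·0.6243 + 0.7900·2.970)/5.435 = 0.9653 mg/L.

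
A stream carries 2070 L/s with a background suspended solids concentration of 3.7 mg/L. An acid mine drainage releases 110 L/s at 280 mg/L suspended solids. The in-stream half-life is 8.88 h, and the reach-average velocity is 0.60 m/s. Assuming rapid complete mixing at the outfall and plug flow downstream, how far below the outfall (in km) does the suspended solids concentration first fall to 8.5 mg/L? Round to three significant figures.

20.2 km

Conservation of mass: C = (2070·3.700 + 110.0·280.0) / 2180 = 38460/2180 = 17.64 mg/L.
Half-life 8.88 h → k = ln 2 / 8.88 = 0.07806 h⁻¹ = 1.873 d⁻¹.
Set 17.64·exp(−k·t) = 8.5 → t = ln(17.64/8.5)/k = 33680 s = 9.355 h.
Distance = v·t = 0.60·33680 = 20210 m = 20.21 km.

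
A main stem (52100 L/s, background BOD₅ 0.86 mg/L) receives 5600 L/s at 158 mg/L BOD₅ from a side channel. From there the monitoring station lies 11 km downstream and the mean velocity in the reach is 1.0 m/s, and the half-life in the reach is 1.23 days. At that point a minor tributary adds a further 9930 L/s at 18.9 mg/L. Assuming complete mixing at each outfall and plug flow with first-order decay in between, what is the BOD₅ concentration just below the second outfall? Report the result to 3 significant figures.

15.6 mg/L

Mass balance: C = (52100·0.8600 + 5600·158.0) / 57700 = 929600/57700 = 16.11 mg/L; combined flow 57700 L/s.
Travel time t = 11·1000 / 1.0 = 11000 s = 3.056 h.
Half-life 1.23 d → k = ln 2 / 1.23 = 0.5635 d⁻¹.
Decay over the reach: 16.11·exp(−kt) = 16.11·0.9308 = 15.00 mg/L.
Second outfall: C = (57700·15.00 + 9930·18.90)/67630 = 15.57 mg/L.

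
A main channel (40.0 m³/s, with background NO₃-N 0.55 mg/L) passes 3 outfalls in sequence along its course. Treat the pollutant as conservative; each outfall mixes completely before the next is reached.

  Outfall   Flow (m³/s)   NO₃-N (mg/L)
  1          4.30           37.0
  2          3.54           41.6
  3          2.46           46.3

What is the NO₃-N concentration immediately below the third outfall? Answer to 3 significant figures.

8.79 mg/L

Below outfall 1: Q → 44.30 m³/s, C = (40.00·0.5500 + 4.300·37.00)/44.30 = 4.088 mg/L.
Below outfall 2: Q → 47.84 m³/s, C = (44.30·4.088 + 3.540·41.60)/47.84 = 6.864 mg/L.
Below outfall 3: Q → 50.30 m³/s, C = (47.84·6.864 + 2.460·46.30)/50.30 = 8.792 mg/L.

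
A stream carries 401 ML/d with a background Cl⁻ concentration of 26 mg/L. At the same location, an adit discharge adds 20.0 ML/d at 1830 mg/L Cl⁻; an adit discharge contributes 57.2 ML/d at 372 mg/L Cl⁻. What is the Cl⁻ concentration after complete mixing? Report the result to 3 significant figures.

Flow-weighted average: C = (401.0·26.00 + 20.00·1830 + 57.20·372.0) / 478.2 = 68300/478.2 = 142.8 mg/L.

143 mg/L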